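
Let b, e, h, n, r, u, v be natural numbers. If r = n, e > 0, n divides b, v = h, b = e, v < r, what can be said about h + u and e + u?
h + u < e + u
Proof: r = n and v < r, thus v < n. Since v = h, h < n. From b = e and n divides b, n divides e. Since e > 0, n ≤ e. h < n, so h < e. Then h + u < e + u.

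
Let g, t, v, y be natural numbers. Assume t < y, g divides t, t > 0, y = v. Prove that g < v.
g divides t and t > 0, thus g ≤ t. y = v and t < y, therefore t < v. Because g ≤ t, g < v.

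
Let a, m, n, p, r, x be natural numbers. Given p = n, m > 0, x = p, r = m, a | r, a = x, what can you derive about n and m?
n ≤ m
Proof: x = p and p = n, so x = n. r = m and a | r, thus a | m. Since a = x, x | m. Since m > 0, x ≤ m. Since x = n, n ≤ m.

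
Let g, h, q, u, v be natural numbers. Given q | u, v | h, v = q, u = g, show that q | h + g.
Because v = q and v | h, q | h. u = g and q | u, thus q | g. Since q | h, q | h + g.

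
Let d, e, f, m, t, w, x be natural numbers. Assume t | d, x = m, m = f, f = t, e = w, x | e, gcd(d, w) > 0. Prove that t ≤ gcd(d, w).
m = f and f = t, so m = t. Since x = m, x = t. e = w and x | e, so x | w. x = t, so t | w. Since t | d, t | gcd(d, w). gcd(d, w) > 0, so t ≤ gcd(d, w).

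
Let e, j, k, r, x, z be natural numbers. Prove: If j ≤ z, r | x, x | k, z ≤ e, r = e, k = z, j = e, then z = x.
k = z and x | k, so x | z. j = e and j ≤ z, so e ≤ z. Since z ≤ e, e = z. r = e, so r = z. Since r | x, z | x. Since x | z, x = z. Then z = x.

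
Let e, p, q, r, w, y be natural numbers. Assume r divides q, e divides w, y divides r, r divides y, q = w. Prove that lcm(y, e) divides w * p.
r divides y and y divides r, so r = y. q = w and r divides q, thus r divides w. Since r = y, y divides w. e divides w, so lcm(y, e) divides w. Then lcm(y, e) divides w * p.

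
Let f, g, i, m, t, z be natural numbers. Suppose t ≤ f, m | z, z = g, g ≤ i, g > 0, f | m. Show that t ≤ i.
f | m and m | z, hence f | z. Since z = g, f | g. Since g > 0, f ≤ g. t ≤ f, so t ≤ g. g ≤ i, so t ≤ i.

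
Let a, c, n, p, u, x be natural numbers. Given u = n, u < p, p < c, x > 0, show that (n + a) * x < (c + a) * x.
Because u < p and p < c, u < c. u = n, so n < c. Then n + a < c + a. From x > 0, by multiplying by a positive, (n + a) * x < (c + a) * x.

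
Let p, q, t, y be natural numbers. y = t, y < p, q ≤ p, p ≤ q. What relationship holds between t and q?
t < q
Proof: p ≤ q and q ≤ p, hence p = q. y = t and y < p, so t < p. p = q, so t < q.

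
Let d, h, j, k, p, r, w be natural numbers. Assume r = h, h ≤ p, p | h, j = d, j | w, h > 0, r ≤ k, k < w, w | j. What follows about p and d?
p < d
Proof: p | h and h > 0, therefore p ≤ h. Since h ≤ p, h = p. w | j and j | w, thus w = j. Since j = d, w = d. Because r ≤ k and k < w, r < w. Since r = h, h < w. Because w = d, h < d. h = p, so p < d.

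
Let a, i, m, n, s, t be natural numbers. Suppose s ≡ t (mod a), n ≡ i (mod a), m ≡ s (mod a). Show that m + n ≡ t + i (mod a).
Because m ≡ s (mod a) and s ≡ t (mod a), m ≡ t (mod a). Since n ≡ i (mod a), m + n ≡ t + i (mod a).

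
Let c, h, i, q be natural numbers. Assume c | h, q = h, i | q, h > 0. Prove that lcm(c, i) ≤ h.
Because q = h and i | q, i | h. c | h, so lcm(c, i) | h. Since h > 0, lcm(c, i) ≤ h.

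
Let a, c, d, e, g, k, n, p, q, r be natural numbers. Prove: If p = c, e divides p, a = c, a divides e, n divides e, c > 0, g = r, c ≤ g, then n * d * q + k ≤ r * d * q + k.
p = c and e divides p, hence e divides c. a = c and a divides e, hence c divides e. Since e divides c, e = c. Since n divides e, n divides c. Since c > 0, n ≤ c. Because g = r and c ≤ g, c ≤ r. Since n ≤ c, n ≤ r. By multiplying by a non-negative, n * d ≤ r * d. By multiplying by a non-negative, n * d * q ≤ r * d * q. Then n * d * q + k ≤ r * d * q + k.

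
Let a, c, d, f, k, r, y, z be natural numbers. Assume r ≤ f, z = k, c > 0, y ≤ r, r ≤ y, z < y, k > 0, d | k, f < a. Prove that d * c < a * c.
From d | k and k > 0, d ≤ k. z = k and z < y, hence k < y. r ≤ y and y ≤ r, thus r = y. Since r ≤ f, y ≤ f. f < a, so y < a. k < y, so k < a. d ≤ k, so d < a. c > 0, so d * c < a * c.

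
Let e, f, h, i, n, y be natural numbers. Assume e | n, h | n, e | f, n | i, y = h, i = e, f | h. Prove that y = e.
i = e and n | i, therefore n | e. From e | n, n = e. Since h | n, h | e. e | f and f | h, thus e | h. Since h | e, h = e. Since y = h, y = e.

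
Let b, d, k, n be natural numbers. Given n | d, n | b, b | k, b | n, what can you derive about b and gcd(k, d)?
b | gcd(k, d)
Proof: n | b and b | n, thus n = b. n | d, so b | d. Since b | k, b | gcd(k, d).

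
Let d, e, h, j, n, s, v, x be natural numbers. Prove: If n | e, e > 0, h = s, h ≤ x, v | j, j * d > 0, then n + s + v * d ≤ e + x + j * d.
n | e and e > 0, thus n ≤ e. h = s and h ≤ x, so s ≤ x. Since v | j, v * d | j * d. Since j * d > 0, v * d ≤ j * d. Since s ≤ x, s + v * d ≤ x + j * d. Since n ≤ e, n + s + v * d ≤ e + x + j * d.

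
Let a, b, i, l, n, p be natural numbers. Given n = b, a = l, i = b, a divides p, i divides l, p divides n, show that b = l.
Because a = l and a divides p, l divides p. From n = b and p divides n, p divides b. Since l divides p, l divides b. From i = b and i divides l, b divides l. l divides b, so l = b. Then b = l.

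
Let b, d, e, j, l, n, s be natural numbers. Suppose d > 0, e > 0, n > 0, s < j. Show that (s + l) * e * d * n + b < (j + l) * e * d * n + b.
From s < j, s + l < j + l. Combined with e > 0, by multiplying by a positive, (s + l) * e < (j + l) * e. Combining with d > 0, by multiplying by a positive, (s + l) * e * d < (j + l) * e * d. Combining with n > 0, by multiplying by a positive, (s + l) * e * d * n < (j + l) * e * d * n. Then (s + l) * e * d * n + b < (j + l) * e * d * n + b.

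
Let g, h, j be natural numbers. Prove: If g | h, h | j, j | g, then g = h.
Since h | j and j | g, h | g. Since g | h, g = h.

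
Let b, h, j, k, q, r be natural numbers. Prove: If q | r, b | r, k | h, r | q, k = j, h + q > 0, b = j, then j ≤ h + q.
k = j and k | h, hence j | h. Since r | q and q | r, r = q. From b = j and b | r, j | r. Because r = q, j | q. From j | h, j | h + q. From h + q > 0, j ≤ h + q.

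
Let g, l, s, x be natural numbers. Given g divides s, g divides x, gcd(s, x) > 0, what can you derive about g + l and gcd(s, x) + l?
g + l ≤ gcd(s, x) + l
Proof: g divides s and g divides x, therefore g divides gcd(s, x). gcd(s, x) > 0, so g ≤ gcd(s, x). Then g + l ≤ gcd(s, x) + l.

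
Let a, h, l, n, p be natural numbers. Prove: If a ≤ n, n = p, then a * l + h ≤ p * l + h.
Because n = p and a ≤ n, a ≤ p. Then a * l ≤ p * l. Then a * l + h ≤ p * l + h.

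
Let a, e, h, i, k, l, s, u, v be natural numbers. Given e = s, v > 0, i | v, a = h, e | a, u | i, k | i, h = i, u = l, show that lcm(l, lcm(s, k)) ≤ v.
Since u = l and u | i, l | i. e = s and e | a, hence s | a. a = h, so s | h. Since h = i, s | i. From k | i, lcm(s, k) | i. Since l | i, lcm(l, lcm(s, k)) | i. From i | v, lcm(l, lcm(s, k)) | v. Since v > 0, lcm(l, lcm(s, k)) ≤ v.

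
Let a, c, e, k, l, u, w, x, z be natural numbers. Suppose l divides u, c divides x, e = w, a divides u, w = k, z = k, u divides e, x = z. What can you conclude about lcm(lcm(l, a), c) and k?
lcm(lcm(l, a), c) divides k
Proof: l divides u and a divides u, so lcm(l, a) divides u. e = w and w = k, thus e = k. u divides e, so u divides k. lcm(l, a) divides u, so lcm(l, a) divides k. x = z and z = k, therefore x = k. Since c divides x, c divides k. Since lcm(l, a) divides k, lcm(lcm(l, a), c) divides k.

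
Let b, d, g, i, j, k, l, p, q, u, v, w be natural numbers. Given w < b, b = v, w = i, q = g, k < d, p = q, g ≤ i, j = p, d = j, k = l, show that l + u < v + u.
From p = q and q = g, p = g. d = j and j = p, hence d = p. Because k = l and k < d, l < d. From d = p, l < p. Since p = g, l < g. Since g ≤ i, l < i. w = i and w < b, hence i < b. b = v, so i < v. l < i, so l < v. Then l + u < v + u.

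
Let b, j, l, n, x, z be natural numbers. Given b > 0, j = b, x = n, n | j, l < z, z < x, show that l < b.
From l < z and z < x, l < x. x = n, so l < n. j = b and n | j, hence n | b. Since b > 0, n ≤ b. l < n, so l < b.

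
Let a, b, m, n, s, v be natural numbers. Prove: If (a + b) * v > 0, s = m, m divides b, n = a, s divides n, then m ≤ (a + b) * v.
Because n = a and s divides n, s divides a. s = m, so m divides a. m divides b, so m divides a + b. Then m divides (a + b) * v. From (a + b) * v > 0, m ≤ (a + b) * v.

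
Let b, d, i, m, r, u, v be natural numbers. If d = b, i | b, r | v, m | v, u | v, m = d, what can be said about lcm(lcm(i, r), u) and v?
lcm(lcm(i, r), u) | v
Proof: m = d and m | v, thus d | v. Since d = b, b | v. Because i | b, i | v. Since r | v, lcm(i, r) | v. u | v, so lcm(lcm(i, r), u) | v.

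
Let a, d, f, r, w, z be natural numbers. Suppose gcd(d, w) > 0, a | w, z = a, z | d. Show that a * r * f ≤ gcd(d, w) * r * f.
Because z = a and z | d, a | d. Since a | w, a | gcd(d, w). Since gcd(d, w) > 0, a ≤ gcd(d, w). Then a * r ≤ gcd(d, w) * r. Then a * r * f ≤ gcd(d, w) * r * f.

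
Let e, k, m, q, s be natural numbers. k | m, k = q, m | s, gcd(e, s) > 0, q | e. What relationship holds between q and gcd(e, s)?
q ≤ gcd(e, s)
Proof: k = q and k | m, hence q | m. m | s, so q | s. q | e, so q | gcd(e, s). Because gcd(e, s) > 0, q ≤ gcd(e, s).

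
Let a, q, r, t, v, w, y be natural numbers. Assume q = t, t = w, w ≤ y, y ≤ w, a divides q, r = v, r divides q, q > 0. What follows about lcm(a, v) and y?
lcm(a, v) ≤ y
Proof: q = t and t = w, so q = w. Since w ≤ y and y ≤ w, w = y. Since q = w, q = y. From r = v and r divides q, v divides q. a divides q, so lcm(a, v) divides q. q > 0, so lcm(a, v) ≤ q. Since q = y, lcm(a, v) ≤ y.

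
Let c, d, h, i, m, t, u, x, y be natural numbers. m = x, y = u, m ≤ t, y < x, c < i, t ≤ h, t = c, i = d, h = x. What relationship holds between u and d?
u < d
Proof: Since m = x and m ≤ t, x ≤ t. h = x and t ≤ h, hence t ≤ x. x ≤ t, so x = t. t = c, so x = c. From y = u and y < x, u < x. x = c, so u < c. Because i = d and c < i, c < d. u < c, so u < d.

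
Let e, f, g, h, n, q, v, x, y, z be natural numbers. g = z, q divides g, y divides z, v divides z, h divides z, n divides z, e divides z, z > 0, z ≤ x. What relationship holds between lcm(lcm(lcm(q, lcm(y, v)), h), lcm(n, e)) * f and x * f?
lcm(lcm(lcm(q, lcm(y, v)), h), lcm(n, e)) * f ≤ x * f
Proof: From g = z and q divides g, q divides z. y divides z and v divides z, therefore lcm(y, v) divides z. q divides z, so lcm(q, lcm(y, v)) divides z. h divides z, so lcm(lcm(q, lcm(y, v)), h) divides z. Since n divides z and e divides z, lcm(n, e) divides z. Since lcm(lcm(q, lcm(y, v)), h) divides z, lcm(lcm(lcm(q, lcm(y, v)), h), lcm(n, e)) divides z. z > 0, so lcm(lcm(lcm(q, lcm(y, v)), h), lcm(n, e)) ≤ z. z ≤ x, so lcm(lcm(lcm(q, lcm(y, v)), h), lcm(n, e)) ≤ x. By multiplying by a non-negative, lcm(lcm(lcm(q, lcm(y, v)), h), lcm(n, e)) * f ≤ x * f.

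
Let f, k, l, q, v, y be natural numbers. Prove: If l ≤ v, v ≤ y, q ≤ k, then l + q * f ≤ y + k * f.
Because l ≤ v and v ≤ y, l ≤ y. Since q ≤ k, by multiplying by a non-negative, q * f ≤ k * f. Since l ≤ y, l + q * f ≤ y + k * f.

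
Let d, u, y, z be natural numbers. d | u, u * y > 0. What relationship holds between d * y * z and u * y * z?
d * y * z ≤ u * y * z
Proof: Since d | u, d * y | u * y. Since u * y > 0, d * y ≤ u * y. Then d * y * z ≤ u * y * z.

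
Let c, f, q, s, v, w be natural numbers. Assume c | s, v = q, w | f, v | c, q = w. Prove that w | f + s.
v = q and q = w, so v = w. Since v | c, w | c. Because c | s, w | s. Since w | f, w | f + s.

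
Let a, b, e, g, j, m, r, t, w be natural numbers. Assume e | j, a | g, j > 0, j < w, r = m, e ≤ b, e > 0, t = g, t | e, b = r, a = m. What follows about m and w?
m < w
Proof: From b = r and r = m, b = m. e ≤ b, so e ≤ m. t = g and t | e, so g | e. From a | g, a | e. a = m, so m | e. e > 0, so m ≤ e. e ≤ m, so e = m. e | j and j > 0, therefore e ≤ j. Since e = m, m ≤ j. Since j < w, m < w.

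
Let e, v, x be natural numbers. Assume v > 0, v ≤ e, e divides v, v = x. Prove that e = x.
e divides v and v > 0, hence e ≤ v. Since v ≤ e, e = v. v = x, so e = x.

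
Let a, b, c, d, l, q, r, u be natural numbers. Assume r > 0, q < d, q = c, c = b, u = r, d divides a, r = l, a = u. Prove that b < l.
Because q = c and c = b, q = b. Since a = u and d divides a, d divides u. Since u = r, d divides r. Since r > 0, d ≤ r. Since q < d, q < r. q = b, so b < r. Since r = l, b < l.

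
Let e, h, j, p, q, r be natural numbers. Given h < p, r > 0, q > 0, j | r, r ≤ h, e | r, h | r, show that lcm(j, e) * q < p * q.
j | r and e | r, thus lcm(j, e) | r. r > 0, so lcm(j, e) ≤ r. h | r and r > 0, hence h ≤ r. Since r ≤ h, h = r. Since h < p, r < p. Since lcm(j, e) ≤ r, lcm(j, e) < p. Since q > 0, lcm(j, e) * q < p * q.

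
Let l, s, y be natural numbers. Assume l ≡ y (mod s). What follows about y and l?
y ≡ l (mod s)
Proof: l ≡ y (mod s). By symmetry, y ≡ l (mod s).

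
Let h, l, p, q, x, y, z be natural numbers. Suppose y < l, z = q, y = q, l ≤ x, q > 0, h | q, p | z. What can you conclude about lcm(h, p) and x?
lcm(h, p) < x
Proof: Since z = q and p | z, p | q. Since h | q, lcm(h, p) | q. Since q > 0, lcm(h, p) ≤ q. y < l and l ≤ x, thus y < x. Because y = q, q < x. Since lcm(h, p) ≤ q, lcm(h, p) < x.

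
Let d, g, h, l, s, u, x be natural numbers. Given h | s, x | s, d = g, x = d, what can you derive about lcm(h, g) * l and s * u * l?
lcm(h, g) * l | s * u * l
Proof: Because x = d and d = g, x = g. x | s, so g | s. Since h | s, lcm(h, g) | s. Then lcm(h, g) | s * u. Then lcm(h, g) * l | s * u * l.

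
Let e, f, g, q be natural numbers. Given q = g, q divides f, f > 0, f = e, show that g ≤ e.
q = g and q divides f, hence g divides f. f > 0, so g ≤ f. f = e, so g ≤ e.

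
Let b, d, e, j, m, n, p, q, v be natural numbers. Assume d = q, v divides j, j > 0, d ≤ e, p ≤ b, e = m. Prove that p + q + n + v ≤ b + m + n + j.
e = m and d ≤ e, hence d ≤ m. Since d = q, q ≤ m. Then q + n ≤ m + n. From v divides j and j > 0, v ≤ j. Because q + n ≤ m + n, q + n + v ≤ m + n + j. From p ≤ b, p + q + n + v ≤ b + m + n + j.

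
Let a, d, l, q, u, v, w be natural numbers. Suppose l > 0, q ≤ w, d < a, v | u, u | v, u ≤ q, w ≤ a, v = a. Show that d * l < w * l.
Because u | v and v | u, u = v. Since v = a, u = a. u ≤ q and q ≤ w, hence u ≤ w. Since u = a, a ≤ w. w ≤ a, so a = w. Because d < a, d < w. Since l > 0, d * l < w * l.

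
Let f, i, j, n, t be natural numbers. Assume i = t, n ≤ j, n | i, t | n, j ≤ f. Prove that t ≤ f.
i = t and n | i, thus n | t. t | n, so n = t. From n ≤ j, t ≤ j. Since j ≤ f, t ≤ f.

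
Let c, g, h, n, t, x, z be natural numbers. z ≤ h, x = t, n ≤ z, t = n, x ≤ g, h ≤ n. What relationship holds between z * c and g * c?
z * c ≤ g * c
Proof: Because x = t and t = n, x = n. z ≤ h and h ≤ n, so z ≤ n. Since n ≤ z, n = z. Since x = n, x = z. x ≤ g, so z ≤ g. Then z * c ≤ g * c.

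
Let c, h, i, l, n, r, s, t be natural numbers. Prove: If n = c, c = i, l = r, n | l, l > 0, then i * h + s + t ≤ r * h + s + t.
From n = c and c = i, n = i. n | l and l > 0, thus n ≤ l. l = r, so n ≤ r. n = i, so i ≤ r. Then i * h ≤ r * h. Then i * h + s ≤ r * h + s. Then i * h + s + t ≤ r * h + s + t.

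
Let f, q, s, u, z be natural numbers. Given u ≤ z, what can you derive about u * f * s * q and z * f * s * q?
u * f * s * q ≤ z * f * s * q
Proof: u ≤ z. By multiplying by a non-negative, u * f ≤ z * f. By multiplying by a non-negative, u * f * s ≤ z * f * s. By multiplying by a non-negative, u * f * s * q ≤ z * f * s * q.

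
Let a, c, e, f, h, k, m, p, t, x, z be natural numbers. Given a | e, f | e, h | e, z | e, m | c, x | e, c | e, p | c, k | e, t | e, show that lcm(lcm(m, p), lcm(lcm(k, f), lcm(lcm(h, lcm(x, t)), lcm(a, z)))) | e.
m | c and p | c, so lcm(m, p) | c. c | e, so lcm(m, p) | e. Since k | e and f | e, lcm(k, f) | e. x | e and t | e, thus lcm(x, t) | e. Because h | e, lcm(h, lcm(x, t)) | e. a | e and z | e, hence lcm(a, z) | e. Since lcm(h, lcm(x, t)) | e, lcm(lcm(h, lcm(x, t)), lcm(a, z)) | e. lcm(k, f) | e, so lcm(lcm(k, f), lcm(lcm(h, lcm(x, t)), lcm(a, z))) | e. lcm(m, p) | e, so lcm(lcm(m, p), lcm(lcm(k, f), lcm(lcm(h, lcm(x, t)), lcm(a, z)))) | e.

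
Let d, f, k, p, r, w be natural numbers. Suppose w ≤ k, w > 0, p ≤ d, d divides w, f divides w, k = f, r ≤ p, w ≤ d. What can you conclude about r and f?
r ≤ f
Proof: Because d divides w and w > 0, d ≤ w. w ≤ d, so d = w. k = f and w ≤ k, thus w ≤ f. From f divides w and w > 0, f ≤ w. Since w ≤ f, w = f. Since d = w, d = f. r ≤ p and p ≤ d, thus r ≤ d. Since d = f, r ≤ f.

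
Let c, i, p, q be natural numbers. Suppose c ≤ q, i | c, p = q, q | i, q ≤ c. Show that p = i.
c ≤ q and q ≤ c, hence c = q. From i | c, i | q. q | i, so q = i. Since p = q, p = i.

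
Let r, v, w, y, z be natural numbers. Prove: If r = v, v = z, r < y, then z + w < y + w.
r = v and v = z, thus r = z. r < y, so z < y. Then z + w < y + w.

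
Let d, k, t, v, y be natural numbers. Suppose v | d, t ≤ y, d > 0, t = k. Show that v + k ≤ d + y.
v | d and d > 0, thus v ≤ d. t = k and t ≤ y, hence k ≤ y. Since v ≤ d, v + k ≤ d + y.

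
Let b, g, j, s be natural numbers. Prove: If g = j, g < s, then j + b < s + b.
g = j and g < s, so j < s. Then j + b < s + b.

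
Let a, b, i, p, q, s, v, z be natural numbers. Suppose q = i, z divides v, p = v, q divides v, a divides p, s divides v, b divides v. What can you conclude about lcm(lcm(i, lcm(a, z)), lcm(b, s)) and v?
lcm(lcm(i, lcm(a, z)), lcm(b, s)) divides v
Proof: Because q = i and q divides v, i divides v. Because p = v and a divides p, a divides v. z divides v, so lcm(a, z) divides v. i divides v, so lcm(i, lcm(a, z)) divides v. b divides v and s divides v, therefore lcm(b, s) divides v. Since lcm(i, lcm(a, z)) divides v, lcm(lcm(i, lcm(a, z)), lcm(b, s)) divides v.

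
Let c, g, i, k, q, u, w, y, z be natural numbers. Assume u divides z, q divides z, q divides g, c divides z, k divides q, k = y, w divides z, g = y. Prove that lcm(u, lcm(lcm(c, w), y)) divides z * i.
c divides z and w divides z, hence lcm(c, w) divides z. g = y and q divides g, so q divides y. k = y and k divides q, thus y divides q. q divides y, so q = y. Since q divides z, y divides z. lcm(c, w) divides z, so lcm(lcm(c, w), y) divides z. Since u divides z, lcm(u, lcm(lcm(c, w), y)) divides z. Then lcm(u, lcm(lcm(c, w), y)) divides z * i.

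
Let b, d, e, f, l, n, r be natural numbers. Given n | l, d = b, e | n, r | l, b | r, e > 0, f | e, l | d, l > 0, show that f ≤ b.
Because f | e and e > 0, f ≤ e. d = b and l | d, thus l | b. Since b | r and r | l, b | l. l | b, so l = b. Since e | n and n | l, e | l. l > 0, so e ≤ l. l = b, so e ≤ b. Since f ≤ e, f ≤ b.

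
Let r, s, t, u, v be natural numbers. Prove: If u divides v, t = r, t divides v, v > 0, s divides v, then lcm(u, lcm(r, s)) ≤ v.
t = r and t divides v, hence r divides v. Since s divides v, lcm(r, s) divides v. Since u divides v, lcm(u, lcm(r, s)) divides v. v > 0, so lcm(u, lcm(r, s)) ≤ v.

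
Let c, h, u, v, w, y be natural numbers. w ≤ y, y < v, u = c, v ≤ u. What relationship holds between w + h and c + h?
w + h < c + h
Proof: w ≤ y and y < v, therefore w < v. u = c and v ≤ u, thus v ≤ c. Since w < v, w < c. Then w + h < c + h.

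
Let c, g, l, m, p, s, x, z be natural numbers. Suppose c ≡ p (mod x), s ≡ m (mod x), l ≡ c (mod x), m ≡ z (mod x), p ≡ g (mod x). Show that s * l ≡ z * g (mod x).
s ≡ m (mod x) and m ≡ z (mod x), thus s ≡ z (mod x). Because l ≡ c (mod x) and c ≡ p (mod x), l ≡ p (mod x). Since p ≡ g (mod x), l ≡ g (mod x). Since s ≡ z (mod x), by multiplying congruences, s * l ≡ z * g (mod x).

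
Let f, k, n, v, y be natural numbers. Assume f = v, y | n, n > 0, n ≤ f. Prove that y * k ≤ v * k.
y | n and n > 0, thus y ≤ n. f = v and n ≤ f, thus n ≤ v. Since y ≤ n, y ≤ v. Then y * k ≤ v * k.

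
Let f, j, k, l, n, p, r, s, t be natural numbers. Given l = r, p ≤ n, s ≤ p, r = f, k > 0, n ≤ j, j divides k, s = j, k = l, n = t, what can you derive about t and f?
t ≤ f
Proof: From k = l and l = r, k = r. r = f, so k = f. s ≤ p and p ≤ n, thus s ≤ n. s = j, so j ≤ n. Since n ≤ j, j = n. Since j divides k, n divides k. Since k > 0, n ≤ k. Since n = t, t ≤ k. k = f, so t ≤ f.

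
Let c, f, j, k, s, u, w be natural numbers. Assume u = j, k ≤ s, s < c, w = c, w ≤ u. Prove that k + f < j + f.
k ≤ s and s < c, thus k < c. w = c and w ≤ u, therefore c ≤ u. Since k < c, k < u. Since u = j, k < j. Then k + f < j + f.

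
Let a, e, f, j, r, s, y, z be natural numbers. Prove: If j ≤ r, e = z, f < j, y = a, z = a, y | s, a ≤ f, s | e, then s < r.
Since y = a and y | s, a | s. e = z and z = a, hence e = a. Since s | e, s | a. Since a | s, a = s. Since a ≤ f, s ≤ f. f < j and j ≤ r, therefore f < r. Since s ≤ f, s < r.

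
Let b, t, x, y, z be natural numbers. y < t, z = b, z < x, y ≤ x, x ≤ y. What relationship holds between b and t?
b < t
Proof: y ≤ x and x ≤ y, thus y = x. y < t, so x < t. z < x, so z < t. Since z = b, b < t.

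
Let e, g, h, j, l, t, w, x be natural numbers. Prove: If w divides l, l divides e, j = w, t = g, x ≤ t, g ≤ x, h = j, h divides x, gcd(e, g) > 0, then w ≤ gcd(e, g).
w divides l and l divides e, so w divides e. From t = g and x ≤ t, x ≤ g. g ≤ x, so x = g. h = j and h divides x, so j divides x. From x = g, j divides g. From j = w, w divides g. Since w divides e, w divides gcd(e, g). Since gcd(e, g) > 0, w ≤ gcd(e, g).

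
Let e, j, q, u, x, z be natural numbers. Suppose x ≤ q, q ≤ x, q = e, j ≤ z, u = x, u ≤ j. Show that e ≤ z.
x ≤ q and q ≤ x, so x = q. Since u = x, u = q. q = e, so u = e. Since u ≤ j, e ≤ j. j ≤ z, so e ≤ z.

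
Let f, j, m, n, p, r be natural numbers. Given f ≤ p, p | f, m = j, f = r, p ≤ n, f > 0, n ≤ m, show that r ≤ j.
p | f and f > 0, thus p ≤ f. f ≤ p, so p = f. Since f = r, p = r. m = j and n ≤ m, so n ≤ j. p ≤ n, so p ≤ j. p = r, so r ≤ j.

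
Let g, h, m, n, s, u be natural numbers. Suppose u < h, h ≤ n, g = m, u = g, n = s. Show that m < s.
Since u = g and g = m, u = m. Since u < h, m < h. n = s and h ≤ n, hence h ≤ s. m < h, so m < s.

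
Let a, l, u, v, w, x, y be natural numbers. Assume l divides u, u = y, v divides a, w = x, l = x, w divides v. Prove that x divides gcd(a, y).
Since w = x and w divides v, x divides v. Since v divides a, x divides a. u = y and l divides u, hence l divides y. Since l = x, x divides y. x divides a, so x divides gcd(a, y).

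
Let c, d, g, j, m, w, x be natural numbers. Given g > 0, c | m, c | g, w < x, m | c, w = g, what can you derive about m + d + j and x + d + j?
m + d + j < x + d + j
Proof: Since c | m and m | c, c = m. Since c | g, m | g. g > 0, so m ≤ g. w = g and w < x, so g < x. m ≤ g, so m < x. Then m + d < x + d. Then m + d + j < x + d + j.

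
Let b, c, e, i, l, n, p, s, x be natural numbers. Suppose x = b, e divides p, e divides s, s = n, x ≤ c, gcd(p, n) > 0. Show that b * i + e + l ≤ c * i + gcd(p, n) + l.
x = b and x ≤ c, so b ≤ c. By multiplying by a non-negative, b * i ≤ c * i. s = n and e divides s, hence e divides n. Because e divides p, e divides gcd(p, n). Because gcd(p, n) > 0, e ≤ gcd(p, n). Then e + l ≤ gcd(p, n) + l. b * i ≤ c * i, so b * i + e + l ≤ c * i + gcd(p, n) + l.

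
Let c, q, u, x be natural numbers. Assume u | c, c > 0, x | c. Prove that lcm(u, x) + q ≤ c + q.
Since u | c and x | c, lcm(u, x) | c. c > 0, so lcm(u, x) ≤ c. Then lcm(u, x) + q ≤ c + q.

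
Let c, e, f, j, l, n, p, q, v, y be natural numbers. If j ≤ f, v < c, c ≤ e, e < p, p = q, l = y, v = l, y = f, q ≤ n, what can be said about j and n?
j < n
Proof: Since l = y and y = f, l = f. Because v = l and v < c, l < c. c ≤ e and e < p, therefore c < p. p = q, so c < q. Since l < c, l < q. l = f, so f < q. q ≤ n, so f < n. j ≤ f, so j < n.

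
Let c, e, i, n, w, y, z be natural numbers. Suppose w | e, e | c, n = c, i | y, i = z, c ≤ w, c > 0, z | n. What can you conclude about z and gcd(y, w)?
z | gcd(y, w)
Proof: i = z and i | y, so z | y. w | e and e | c, therefore w | c. From c > 0, w ≤ c. Since c ≤ w, c = w. Since n = c, n = w. Since z | n, z | w. z | y, so z | gcd(y, w).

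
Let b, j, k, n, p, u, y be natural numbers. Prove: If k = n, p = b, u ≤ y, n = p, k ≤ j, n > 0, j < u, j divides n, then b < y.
Because j divides n and n > 0, j ≤ n. Because k = n and k ≤ j, n ≤ j. j ≤ n, so j = n. Since n = p, j = p. Since p = b, j = b. Because j < u and u ≤ y, j < y. j = b, so b < y.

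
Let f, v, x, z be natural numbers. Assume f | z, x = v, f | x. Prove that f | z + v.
From x = v and f | x, f | v. Because f | z, f | z + v.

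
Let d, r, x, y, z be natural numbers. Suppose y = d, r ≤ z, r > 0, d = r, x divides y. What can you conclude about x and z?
x ≤ z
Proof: y = d and x divides y, hence x divides d. d = r, so x divides r. Since r > 0, x ≤ r. Since r ≤ z, x ≤ z.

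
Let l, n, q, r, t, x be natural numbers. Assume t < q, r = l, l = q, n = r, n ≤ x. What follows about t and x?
t < x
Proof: Since r = l and l = q, r = q. n = r and n ≤ x, hence r ≤ x. r = q, so q ≤ x. t < q, so t < x.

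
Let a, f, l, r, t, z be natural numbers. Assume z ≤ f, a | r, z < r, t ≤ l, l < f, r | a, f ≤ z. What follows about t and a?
t < a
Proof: t ≤ l and l < f, hence t < f. r | a and a | r, so r = a. Because z ≤ f and f ≤ z, z = f. z < r, so f < r. Since r = a, f < a. t < f, so t < a.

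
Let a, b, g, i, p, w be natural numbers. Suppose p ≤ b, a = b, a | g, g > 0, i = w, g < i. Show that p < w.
Since a | g and g > 0, a ≤ g. Because a = b, b ≤ g. Because p ≤ b, p ≤ g. Because i = w and g < i, g < w. p ≤ g, so p < w.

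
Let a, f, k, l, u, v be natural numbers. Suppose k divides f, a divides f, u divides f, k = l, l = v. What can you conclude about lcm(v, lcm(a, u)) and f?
lcm(v, lcm(a, u)) divides f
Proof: Because k = l and k divides f, l divides f. Since l = v, v divides f. a divides f and u divides f, therefore lcm(a, u) divides f. v divides f, so lcm(v, lcm(a, u)) divides f.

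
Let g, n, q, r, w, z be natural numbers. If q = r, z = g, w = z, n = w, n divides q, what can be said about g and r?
g divides r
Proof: n = w and w = z, therefore n = z. Since z = g, n = g. Because q = r and n divides q, n divides r. n = g, so g divides r.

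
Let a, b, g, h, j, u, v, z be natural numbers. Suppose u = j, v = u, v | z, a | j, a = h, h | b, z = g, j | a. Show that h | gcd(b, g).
Because j | a and a | j, j = a. Since a = h, j = h. Since v = u and u = j, v = j. Since z = g and v | z, v | g. v = j, so j | g. Since j = h, h | g. Because h | b, h | gcd(b, g).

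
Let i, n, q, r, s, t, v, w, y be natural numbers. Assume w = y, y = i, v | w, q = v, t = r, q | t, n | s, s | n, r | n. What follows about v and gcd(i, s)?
v | gcd(i, s)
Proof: w = y and y = i, thus w = i. Since v | w, v | i. t = r and q | t, therefore q | r. Since n | s and s | n, n = s. Since r | n, r | s. q | r, so q | s. q = v, so v | s. v | i, so v | gcd(i, s).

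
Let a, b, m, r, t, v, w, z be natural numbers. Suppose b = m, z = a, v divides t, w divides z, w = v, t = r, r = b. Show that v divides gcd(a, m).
w = v and w divides z, hence v divides z. Since z = a, v divides a. r = b and b = m, thus r = m. t = r and v divides t, thus v divides r. r = m, so v divides m. Since v divides a, v divides gcd(a, m).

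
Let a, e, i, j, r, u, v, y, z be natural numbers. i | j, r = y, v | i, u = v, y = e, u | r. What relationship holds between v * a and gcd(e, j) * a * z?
v * a | gcd(e, j) * a * z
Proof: r = y and y = e, hence r = e. u = v and u | r, therefore v | r. r = e, so v | e. v | i and i | j, hence v | j. v | e, so v | gcd(e, j). Then v * a | gcd(e, j) * a. Then v * a | gcd(e, j) * a * z.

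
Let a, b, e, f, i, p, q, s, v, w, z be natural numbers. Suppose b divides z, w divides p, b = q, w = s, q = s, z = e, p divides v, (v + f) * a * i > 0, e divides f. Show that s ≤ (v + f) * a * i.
Since w divides p and p divides v, w divides v. Since w = s, s divides v. b = q and q = s, hence b = s. z = e and b divides z, hence b divides e. Because b = s, s divides e. e divides f, so s divides f. s divides v, so s divides v + f. Then s divides (v + f) * a. Then s divides (v + f) * a * i. (v + f) * a * i > 0, so s ≤ (v + f) * a * i.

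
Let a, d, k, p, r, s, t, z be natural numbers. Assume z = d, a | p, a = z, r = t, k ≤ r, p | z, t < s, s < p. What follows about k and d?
k < d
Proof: a = z and a | p, therefore z | p. p | z, so p = z. From r = t and k ≤ r, k ≤ t. t < s and s < p, thus t < p. From k ≤ t, k < p. Since p = z, k < z. z = d, so k < d.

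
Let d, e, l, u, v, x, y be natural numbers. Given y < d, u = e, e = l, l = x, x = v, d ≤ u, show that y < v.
Since u = e and e = l, u = l. Since l = x, u = x. From x = v, u = v. d ≤ u, so d ≤ v. Since y < d, y < v.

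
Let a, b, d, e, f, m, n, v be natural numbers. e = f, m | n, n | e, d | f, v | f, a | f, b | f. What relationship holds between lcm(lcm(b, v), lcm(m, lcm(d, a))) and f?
lcm(lcm(b, v), lcm(m, lcm(d, a))) | f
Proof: b | f and v | f, so lcm(b, v) | f. From e = f and n | e, n | f. Since m | n, m | f. Since d | f and a | f, lcm(d, a) | f. m | f, so lcm(m, lcm(d, a)) | f. Because lcm(b, v) | f, lcm(lcm(b, v), lcm(m, lcm(d, a))) | f.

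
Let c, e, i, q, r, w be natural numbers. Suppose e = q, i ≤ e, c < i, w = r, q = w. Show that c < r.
Because e = q and q = w, e = w. Since w = r, e = r. Since c < i and i ≤ e, c < e. e = r, so c < r.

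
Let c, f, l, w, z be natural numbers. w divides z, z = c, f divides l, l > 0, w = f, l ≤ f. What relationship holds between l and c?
l divides c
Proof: From f divides l and l > 0, f ≤ l. From l ≤ f, f = l. Since w = f, w = l. Because z = c and w divides z, w divides c. Because w = l, l divides c.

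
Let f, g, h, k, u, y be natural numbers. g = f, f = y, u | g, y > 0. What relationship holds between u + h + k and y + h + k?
u + h + k ≤ y + h + k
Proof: g = f and f = y, hence g = y. Since u | g, u | y. y > 0, so u ≤ y. Then u + h ≤ y + h. Then u + h + k ≤ y + h + k.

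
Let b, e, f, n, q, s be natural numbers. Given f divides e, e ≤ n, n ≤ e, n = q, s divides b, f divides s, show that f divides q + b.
From e ≤ n and n ≤ e, e = n. n = q, so e = q. f divides e, so f divides q. f divides s and s divides b, hence f divides b. Because f divides q, f divides q + b.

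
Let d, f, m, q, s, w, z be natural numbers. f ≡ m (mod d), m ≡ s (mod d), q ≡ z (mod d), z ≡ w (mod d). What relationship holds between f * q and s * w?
f * q ≡ s * w (mod d)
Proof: f ≡ m (mod d) and m ≡ s (mod d), thus f ≡ s (mod d). q ≡ z (mod d) and z ≡ w (mod d), so q ≡ w (mod d). Since f ≡ s (mod d), f * q ≡ s * w (mod d).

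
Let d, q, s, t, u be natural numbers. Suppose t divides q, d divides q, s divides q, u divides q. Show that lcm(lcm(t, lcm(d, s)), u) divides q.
d divides q and s divides q, therefore lcm(d, s) divides q. t divides q, so lcm(t, lcm(d, s)) divides q. From u divides q, lcm(lcm(t, lcm(d, s)), u) divides q.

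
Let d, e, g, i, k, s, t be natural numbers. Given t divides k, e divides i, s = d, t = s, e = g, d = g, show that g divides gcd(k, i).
s = d and d = g, hence s = g. t = s and t divides k, hence s divides k. From s = g, g divides k. e = g and e divides i, hence g divides i. g divides k, so g divides gcd(k, i).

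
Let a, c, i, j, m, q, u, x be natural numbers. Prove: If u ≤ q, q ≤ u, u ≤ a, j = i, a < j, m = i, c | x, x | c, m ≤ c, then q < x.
u ≤ q and q ≤ u, hence u = q. From j = i and a < j, a < i. u ≤ a, so u < i. Since c | x and x | c, c = x. m ≤ c, so m ≤ x. Since m = i, i ≤ x. u < i, so u < x. Since u = q, q < x.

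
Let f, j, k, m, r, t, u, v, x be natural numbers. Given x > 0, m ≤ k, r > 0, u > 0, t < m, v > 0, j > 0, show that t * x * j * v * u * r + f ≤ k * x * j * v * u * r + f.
t < m and m ≤ k, hence t < k. Using x > 0 and multiplying by a positive, t * x < k * x. Since j > 0, by multiplying by a positive, t * x * j < k * x * j. Since v > 0, by multiplying by a positive, t * x * j * v < k * x * j * v. Since u > 0, by multiplying by a positive, t * x * j * v * u < k * x * j * v * u. Since r > 0, by multiplying by a positive, t * x * j * v * u * r < k * x * j * v * u * r. Then t * x * j * v * u * r + f < k * x * j * v * u * r + f. Then t * x * j * v * u * r + f ≤ k * x * j * v * u * r + f.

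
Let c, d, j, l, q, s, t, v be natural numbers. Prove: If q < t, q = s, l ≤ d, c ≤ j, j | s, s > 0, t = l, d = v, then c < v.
j | s and s > 0, so j ≤ s. q = s and q < t, hence s < t. t = l, so s < l. Because d = v and l ≤ d, l ≤ v. Since s < l, s < v. Since j ≤ s, j < v. c ≤ j, so c < v.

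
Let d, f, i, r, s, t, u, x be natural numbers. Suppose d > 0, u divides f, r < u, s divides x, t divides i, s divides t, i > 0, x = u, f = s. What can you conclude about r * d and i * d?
r * d < i * d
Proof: Because x = u and s divides x, s divides u. From f = s and u divides f, u divides s. s divides u, so s = u. s divides t and t divides i, hence s divides i. s = u, so u divides i. i > 0, so u ≤ i. r < u, so r < i. Since d > 0, by multiplying by a positive, r * d < i * d.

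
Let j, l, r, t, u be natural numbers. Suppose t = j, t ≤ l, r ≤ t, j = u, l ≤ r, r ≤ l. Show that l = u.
r ≤ l and l ≤ r, hence r = l. r ≤ t, so l ≤ t. Since t ≤ l, l = t. Since t = j, l = j. j = u, so l = u.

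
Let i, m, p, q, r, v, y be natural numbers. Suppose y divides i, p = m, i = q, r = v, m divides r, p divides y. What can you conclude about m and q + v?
m divides q + v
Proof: p = m and p divides y, so m divides y. i = q and y divides i, so y divides q. Since m divides y, m divides q. From r = v and m divides r, m divides v. Since m divides q, m divides q + v.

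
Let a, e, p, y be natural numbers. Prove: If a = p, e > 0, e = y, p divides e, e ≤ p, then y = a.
Since p divides e and e > 0, p ≤ e. e ≤ p, so p = e. From a = p, a = e. Since e = y, a = y. Then y = a.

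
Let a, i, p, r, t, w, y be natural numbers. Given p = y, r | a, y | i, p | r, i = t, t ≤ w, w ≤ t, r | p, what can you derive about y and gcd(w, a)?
y | gcd(w, a)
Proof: From t ≤ w and w ≤ t, t = w. Since i = t, i = w. y | i, so y | w. r | p and p | r, thus r = p. p = y, so r = y. r | a, so y | a. Since y | w, y | gcd(w, a).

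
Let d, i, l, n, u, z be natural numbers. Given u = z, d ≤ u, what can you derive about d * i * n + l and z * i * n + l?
d * i * n + l ≤ z * i * n + l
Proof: u = z and d ≤ u, so d ≤ z. Then d * i ≤ z * i. Then d * i * n ≤ z * i * n. Then d * i * n + l ≤ z * i * n + l.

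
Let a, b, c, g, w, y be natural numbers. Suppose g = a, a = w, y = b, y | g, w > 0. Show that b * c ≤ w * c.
g = a and a = w, thus g = w. From y = b and y | g, b | g. Since g = w, b | w. w > 0, so b ≤ w. Then b * c ≤ w * c.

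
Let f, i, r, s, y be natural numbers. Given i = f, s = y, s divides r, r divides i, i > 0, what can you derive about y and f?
y ≤ f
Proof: From s divides r and r divides i, s divides i. Since i > 0, s ≤ i. Because s = y, y ≤ i. i = f, so y ≤ f.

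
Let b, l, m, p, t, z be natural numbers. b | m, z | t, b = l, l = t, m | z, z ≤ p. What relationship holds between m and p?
m ≤ p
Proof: b = l and b | m, thus l | m. From l = t, t | m. Since z | t, z | m. Since m | z, z = m. Since z ≤ p, m ≤ p.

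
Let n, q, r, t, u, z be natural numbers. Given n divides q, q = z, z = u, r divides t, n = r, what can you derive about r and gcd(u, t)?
r divides gcd(u, t)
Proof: q = z and z = u, thus q = u. Since n divides q, n divides u. Since n = r, r divides u. r divides t, so r divides gcd(u, t).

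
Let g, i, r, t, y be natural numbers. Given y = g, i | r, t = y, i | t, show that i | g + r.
t = y and y = g, so t = g. i | t, so i | g. Since i | r, i | g + r.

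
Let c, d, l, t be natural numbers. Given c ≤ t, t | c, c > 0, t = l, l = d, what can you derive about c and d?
c = d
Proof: t | c and c > 0, hence t ≤ c. Since c ≤ t, c = t. Since t = l, c = l. l = d, so c = d.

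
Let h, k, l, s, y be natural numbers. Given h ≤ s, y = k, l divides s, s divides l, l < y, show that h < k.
Because l divides s and s divides l, l = s. l < y, so s < y. Since y = k, s < k. h ≤ s, so h < k.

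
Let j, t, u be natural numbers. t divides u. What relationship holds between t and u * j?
t divides u * j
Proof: t divides u. By divisibility extends to multiples, t divides u * j.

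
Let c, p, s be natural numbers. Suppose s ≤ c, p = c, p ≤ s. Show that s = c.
Because p = c and p ≤ s, c ≤ s. Since s ≤ c, c = s. Then s = c.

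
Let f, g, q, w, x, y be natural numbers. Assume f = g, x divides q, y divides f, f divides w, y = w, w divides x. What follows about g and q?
g divides q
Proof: Because y = w and y divides f, w divides f. f divides w, so w = f. f = g, so w = g. w divides x and x divides q, thus w divides q. w = g, so g divides q.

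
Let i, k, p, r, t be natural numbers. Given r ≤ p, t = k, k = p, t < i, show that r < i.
From t = k and k = p, t = p. Since t < i, p < i. r ≤ p, so r < i.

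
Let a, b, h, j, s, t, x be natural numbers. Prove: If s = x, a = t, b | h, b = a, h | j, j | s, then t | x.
b | h and h | j, so b | j. Since j | s, b | s. Since b = a, a | s. Because s = x, a | x. Since a = t, t | x.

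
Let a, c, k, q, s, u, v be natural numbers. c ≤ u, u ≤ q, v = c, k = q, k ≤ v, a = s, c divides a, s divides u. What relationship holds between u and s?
u = s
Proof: k = q and k ≤ v, hence q ≤ v. v = c, so q ≤ c. From u ≤ q, u ≤ c. c ≤ u, so c = u. Since a = s and c divides a, c divides s. c = u, so u divides s. Since s divides u, u = s.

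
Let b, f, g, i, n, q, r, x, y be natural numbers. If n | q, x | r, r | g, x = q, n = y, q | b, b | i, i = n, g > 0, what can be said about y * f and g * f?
y * f ≤ g * f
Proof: q | b and b | i, hence q | i. i = n, so q | n. Since n | q, q = n. x = q and x | r, so q | r. q = n, so n | r. n = y, so y | r. r | g, so y | g. g > 0, so y ≤ g. Then y * f ≤ g * f.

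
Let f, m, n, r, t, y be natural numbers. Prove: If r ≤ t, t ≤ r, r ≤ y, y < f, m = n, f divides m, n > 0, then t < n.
From r ≤ t and t ≤ r, r = t. m = n and f divides m, hence f divides n. Since n > 0, f ≤ n. y < f, so y < n. r ≤ y, so r < n. Since r = t, t < n.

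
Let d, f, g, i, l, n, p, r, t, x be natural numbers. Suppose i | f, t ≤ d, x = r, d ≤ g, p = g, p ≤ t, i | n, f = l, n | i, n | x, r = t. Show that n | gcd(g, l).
t ≤ d and d ≤ g, thus t ≤ g. p = g and p ≤ t, hence g ≤ t. t ≤ g, so t = g. x = r and r = t, thus x = t. n | x, so n | t. t = g, so n | g. Because i | n and n | i, i = n. Because f = l and i | f, i | l. i = n, so n | l. Since n | g, n | gcd(g, l).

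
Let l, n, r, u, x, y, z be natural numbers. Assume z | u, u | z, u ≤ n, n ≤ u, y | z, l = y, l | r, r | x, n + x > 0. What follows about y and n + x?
y ≤ n + x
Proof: Since z | u and u | z, z = u. u ≤ n and n ≤ u, thus u = n. z = u, so z = n. Since y | z, y | n. l | r and r | x, hence l | x. Since l = y, y | x. Because y | n, y | n + x. n + x > 0, so y ≤ n + x.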